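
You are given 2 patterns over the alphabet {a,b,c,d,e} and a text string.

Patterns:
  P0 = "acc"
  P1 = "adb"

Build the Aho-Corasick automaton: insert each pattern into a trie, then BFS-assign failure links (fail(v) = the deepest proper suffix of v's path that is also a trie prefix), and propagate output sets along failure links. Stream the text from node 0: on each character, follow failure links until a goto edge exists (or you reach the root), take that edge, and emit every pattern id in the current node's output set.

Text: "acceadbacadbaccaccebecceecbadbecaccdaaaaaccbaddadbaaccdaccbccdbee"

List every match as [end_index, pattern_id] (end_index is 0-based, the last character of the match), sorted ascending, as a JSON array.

Construct AC machine:
Trie (insert patterns):
  0='ε' goto a→1
  1='a' goto c→2 d→4
  2='ac' goto c→3
  3='acc' goto ·  ←P0
  4='ad' goto b→5
  5='adb' goto ·  ←P1

BFS fail/out derivation:
  fail(1) 'a': from fail(0)=0 chase 'a': 0 ⇒ 0;  out=∅∪out(0)=∅
  fail(2) 'ac': from fail(1)=0 chase 'c': 0 ⇒ 0;  out=∅∪out(0)=∅
  fail(4) 'ad': from fail(1)=0 chase 'd': 0 ⇒ 0;  out=∅∪out(0)=∅
  fail(3) 'acc': from fail(2)=0 chase 'c': 0 ⇒ 0;  out={0}∪out(0)={0}
  fail(5) 'adb': from fail(4)=0 chase 'b': 0 ⇒ 0;  out={1}∪out(0)={1}

Scan:
[0] read 'a'  n0⇒n1
[1] read 'c'  n1⇒n2
[2] read 'c'  n2⇒n3  emit P0@[0:2]
[3] read 'e'  n3⇒n0 (fail-walked)
[4] read 'a'  n0⇒n1
[5] read 'd'  n1⇒n4
[6] read 'b'  n4⇒n5  emit P1@[4:6]
[7] read 'a'  n5⇒n1 (fail-walked)
[8] read 'c'  n1⇒n2
[9] read 'a'  n2⇒n1 (fail-walked)
[10] read 'd'  n1⇒n4
[11] read 'b'  n4⇒n5  emit P1@[9:11]
[12] read 'a'  n5⇒n1 (fail-walked)
[13] read 'c'  n1⇒n2
[14] read 'c'  n2⇒n3  emit P0@[12:14]
[15] read 'a'  n3⇒n1 (fail-walked)
[16] read 'c'  n1⇒n2
[17] read 'c'  n2⇒n3  emit P0@[15:17]
[18] read 'e'  n3⇒n0 (fail-walked)
[19] read 'b'  n0⇒n0
[20] read 'e'  n0⇒n0
[21] read 'c'  n0⇒n0
[22] read 'c'  n0⇒n0
[23] read 'e'  n0⇒n0
[24] read 'e'  n0⇒n0
[25] read 'c'  n0⇒n0
[26] read 'b'  n0⇒n0
[27] read 'a'  n0⇒n1
[28] read 'd'  n1⇒n4
[29] read 'b'  n4⇒n5  emit P1@[27:29]
[30] read 'e'  n5⇒n0 (fail-walked)
[31] read 'c'  n0⇒n0
[32] read 'a'  n0⇒n1
[33] read 'c'  n1⇒n2
[34] read 'c'  n2⇒n3  emit P0@[32:34]
[35] read 'd'  n3⇒n0 (fail-walked)
[36] read 'a'  n0⇒n1
[37] read 'a'  n1⇒n1 (fail-walked)
[38] read 'a'  n1⇒n1 (fail-walked)
[39] read 'a'  n1⇒n1 (fail-walked)
[40] read 'a'  n1⇒n1 (fail-walked)
[41] read 'c'  n1⇒n2
[42] read 'c'  n2⇒n3  emit P0@[40:42]
[43] read 'b'  n3⇒n0 (fail-walked)
[44] read 'a'  n0⇒n1
[45] read 'd'  n1⇒n4
[46] read 'd'  n4⇒n0 (fail-walked)
[47] read 'a'  n0⇒n1
[48] read 'd'  n1⇒n4
[49] read 'b'  n4⇒n5  emit P1@[47:49]
[50] read 'a'  n5⇒n1 (fail-walked)
[51] read 'a'  n1⇒n1 (fail-walked)
[52] read 'c'  n1⇒n2
[53] read 'c'  n2⇒n3  emit P0@[51:53]
[54] read 'd'  n3⇒n0 (fail-walked)
[55] read 'a'  n0⇒n1
[56] read 'c'  n1⇒n2
[57] read 'c'  n2⇒n3  emit P0@[55:57]
[58] read 'b'  n3⇒n0 (fail-walked)
[59] read 'c'  n0⇒n0
[60] read 'c'  n0⇒n0
[61] read 'd'  n0⇒n0
[62] read 'b'  n0⇒n0
[63] read 'e'  n0⇒n0
[64] read 'e'  n0⇒n0

Matches: [[2,0],[6,1],[11,1],[14,0],[17,0],[29,1],[34,0],[42,0],[49,1],[53,0],[57,0]]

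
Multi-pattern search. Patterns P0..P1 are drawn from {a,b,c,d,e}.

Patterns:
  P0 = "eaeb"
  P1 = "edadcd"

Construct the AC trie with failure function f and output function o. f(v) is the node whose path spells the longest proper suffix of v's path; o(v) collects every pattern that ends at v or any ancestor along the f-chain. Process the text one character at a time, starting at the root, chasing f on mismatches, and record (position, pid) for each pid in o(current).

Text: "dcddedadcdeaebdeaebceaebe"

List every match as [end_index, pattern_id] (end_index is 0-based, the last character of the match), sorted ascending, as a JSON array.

Build:
Trie nodes:
  0='ε' goto e→1
  1='e' goto a→2 d→5
  2='ea' goto e→3
  3='eae' goto b→4
  4='eaeb' goto ·  [P0 ends]
  5='ed' goto a→6
  6='eda' goto d→7
  7='edad' goto c→8
  8='edadc' goto d→9
  9='edadcd' goto ·  [P1 ends]

BFS fail/out derivation:
  n1('e'): parent n0 fail=0; on 'e' 0 → fail=0;  out ∅∪∅=∅
  n2('ea'): parent n1 fail=0; on 'a' 0 → fail=0;  out ∅∪∅=∅
  n5('ed'): parent n1 fail=0; on 'd' 0 → fail=0;  out ∅∪∅=∅
  n3('eae'): parent n2 fail=0; on 'e' 0 → fail=1;  out ∅∪∅=∅
  n6('eda'): parent n5 fail=0; on 'a' 0 → fail=0;  out ∅∪∅=∅
  n4('eaeb'): parent n3 fail=1; on 'b' 1→0 → fail=0;  out {0}∪∅={0}
  n7('edad'): parent n6 fail=0; on 'd' 0 → fail=0;  out ∅∪∅=∅
  n8('edadc'): parent n7 fail=0; on 'c' 0 → fail=0;  out ∅∪∅=∅
  n9('edadcd'): parent n8 fail=0; on 'd' 0 → fail=0;  out {1}∪∅={1}

Scan:
i=0 'd': node 0→0
i=1 'c': node 0→0
i=2 'd': node 0→0
i=3 'd': node 0→0
i=4 'e': node 0→1
i=5 'd': node 1→5
i=6 'a': node 5→6
i=7 'd': node 6→7
i=8 'c': node 7→8
i=9 'd': node 8→9  ** P1@[4:9]
i=10 'e': node 9→1 (fail-walked)
i=11 'a': node 1→2
i=12 'e': node 2→3
i=13 'b': node 3→4  ** P0@[10:13]
i=14 'd': node 4→0 (fail-walked)
i=15 'e': node 0→1
i=16 'a': node 1→2
i=17 'e': node 2→3
i=18 'b': node 3→4  ** P0@[15:18]
i=19 'c': node 4→0 (fail-walked)
i=20 'e': node 0→1
i=21 'a': node 1→2
i=22 'e': node 2→3
i=23 'b': node 3→4  ** P0@[20:23]
i=24 'e': node 4→1 (fail-walked)

Matches: [[9,1],[13,0],[18,0],[23,0]]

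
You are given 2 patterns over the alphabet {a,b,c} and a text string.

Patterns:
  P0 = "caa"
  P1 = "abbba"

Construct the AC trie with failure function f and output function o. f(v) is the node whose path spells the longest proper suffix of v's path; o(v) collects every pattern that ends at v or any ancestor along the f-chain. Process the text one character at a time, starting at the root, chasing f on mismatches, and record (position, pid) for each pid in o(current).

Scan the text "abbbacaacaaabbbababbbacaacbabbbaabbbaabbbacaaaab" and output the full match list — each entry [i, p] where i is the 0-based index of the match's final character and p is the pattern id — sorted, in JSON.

Build automaton:
Trie (insert patterns):
  0='ε' goto a→4 c→1
  1='c' goto a→2
  2='ca' goto a→3
  3='caa' goto ·  [P0 ends]
  4='a' goto b→5
  5='ab' goto b→6
  6='abb' goto b→7
  7='abbb' goto a→8
  8='abbba' goto ·  [P1 ends]

Failure links (BFS by depth):
  n1('c'): parent n0 fail=0; on 'c' 0 → fail=0;  out ∅∪∅=∅
  n4('a'): parent n0 fail=0; on 'a' 0 → fail=0;  out ∅∪∅=∅
  n2('ca'): parent n1 fail=0; on 'a' 0 → fail=4;  out ∅∪∅=∅
  n5('ab'): parent n4 fail=0; on 'b' 0 → fail=0;  out ∅∪∅=∅
  n3('caa'): parent n2 fail=4; on 'a' 4→0 → fail=4;  out {0}∪∅={0}
  n6('abb'): parent n5 fail=0; on 'b' 0 → fail=0;  out ∅∪∅=∅
  n7('abbb'): parent n6 fail=0; on 'b' 0 → fail=0;  out ∅∪∅=∅
  n8('abbba'): parent n7 fail=0; on 'a' 0 → fail=4;  out {1}∪∅={1}

Run:
[0] read 'a'  n0⇒n4
[1] read 'b'  n4⇒n5
[2] read 'b'  n5⇒n6
[3] read 'b'  n6⇒n7
[4] read 'a'  n7⇒n8  emit P1@[0:4]
[5] read 'c'  n8⇒n1 (via fail)
[6] read 'a'  n1⇒n2
[7] read 'a'  n2⇒n3  emit P0@[5:7]
[8] read 'c'  n3⇒n1 (via fail)
[9] read 'a'  n1⇒n2
[10] read 'a'  n2⇒n3  emit P0@[8:10]
[11] read 'a'  n3⇒n4 (via fail)
[12] read 'b'  n4⇒n5
[13] read 'b'  n5⇒n6
[14] read 'b'  n6⇒n7
[15] read 'a'  n7⇒n8  emit P1@[11:15]
[16] read 'b'  n8⇒n5 (via fail)
[17] read 'a'  n5⇒n4 (via fail)
[18] read 'b'  n4⇒n5
[19] read 'b'  n5⇒n6
[20] read 'b'  n6⇒n7
[21] read 'a'  n7⇒n8  emit P1@[17:21]
[22] read 'c'  n8⇒n1 (via fail)
[23] read 'a'  n1⇒n2
[24] read 'a'  n2⇒n3  emit P0@[22:24]
[25] read 'c'  n3⇒n1 (via fail)
[26] read 'b'  n1⇒n0 (via fail)
[27] read 'a'  n0⇒n4
[28] read 'b'  n4⇒n5
[29] read 'b'  n5⇒n6
[30] read 'b'  n6⇒n7
[31] read 'a'  n7⇒n8  emit P1@[27:31]
[32] read 'a'  n8⇒n4 (via fail)
[33] read 'b'  n4⇒n5
[34] read 'b'  n5⇒n6
[35] read 'b'  n6⇒n7
[36] read 'a'  n7⇒n8  emit P1@[32:36]
[37] read 'a'  n8⇒n4 (via fail)
[38] read 'b'  n4⇒n5
[39] read 'b'  n5⇒n6
[40] read 'b'  n6⇒n7
[41] read 'a'  n7⇒n8  emit P1@[37:41]
[42] read 'c'  n8⇒n1 (via fail)
[43] read 'a'  n1⇒n2
[44] read 'a'  n2⇒n3  emit P0@[42:44]
[45] read 'a'  n3⇒n4 (via fail)
[46] read 'a'  n4⇒n4 (via fail)
[47] read 'b'  n4⇒n5

Result: [[4,1],[7,0],[10,0],[15,1],[21,1],[24,0],[31,1],[36,1],[41,1],[44,0]]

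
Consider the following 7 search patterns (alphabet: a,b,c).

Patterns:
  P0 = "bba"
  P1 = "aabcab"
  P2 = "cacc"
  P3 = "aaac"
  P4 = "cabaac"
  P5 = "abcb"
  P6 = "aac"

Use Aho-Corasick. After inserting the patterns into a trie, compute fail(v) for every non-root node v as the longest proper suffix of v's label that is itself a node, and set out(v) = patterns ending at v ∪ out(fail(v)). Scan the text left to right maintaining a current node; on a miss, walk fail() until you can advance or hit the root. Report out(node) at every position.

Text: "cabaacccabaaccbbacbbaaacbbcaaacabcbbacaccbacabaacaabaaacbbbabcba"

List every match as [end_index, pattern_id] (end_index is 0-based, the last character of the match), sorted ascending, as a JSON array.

Construct AC machine:
Trie (insert patterns):
  n0 'ε': a→4 b→1 c→10
  n1 'b': b→2
  n2 'bb': a→3
  n3 'bba': ·  [P0 ends]
  n4 'a': a→5 b→20
  n5 'aa': a→14 b→6 c→23
  n6 'aab': c→7
  n7 'aabc': a→8
  n8 'aabca': b→9
  n9 'aabcab': ·  [P1 ends]
  n10 'c': a→11
  n11 'ca': b→16 c→12
  n12 'cac': c→13
  n13 'cacc': ·  [P2 ends]
  n14 'aaa': c→15
  n15 'aaac': ·  [P3 ends]
  n16 'cab': a→17
  n17 'caba': a→18
  n18 'cabaa': c→19
  n19 'cabaac': ·  [P4 ends]
  n20 'ab': c→21
  n21 'abc': b→22
  n22 'abcb': ·  [P5 ends]
  n23 'aac': ·  [P6 ends]

Failure links (BFS by depth):
  fail(1) 'b': from fail(0)=0 chase 'b': 0 ⇒ 0;  out=∅∪out(0)=∅
  fail(4) 'a': from fail(0)=0 chase 'a': 0 ⇒ 0;  out=∅∪out(0)=∅
  fail(10) 'c': from fail(0)=0 chase 'c': 0 ⇒ 0;  out=∅∪out(0)=∅
  fail(2) 'bb': from fail(1)=0 chase 'b': 0 ⇒ 1;  out=∅∪out(1)=∅
  fail(5) 'aa': from fail(4)=0 chase 'a': 0 ⇒ 4;  out=∅∪out(4)=∅
  fail(11) 'ca': from fail(10)=0 chase 'a': 0 ⇒ 4;  out=∅∪out(4)=∅
  fail(20) 'ab': from fail(4)=0 chase 'b': 0 ⇒ 1;  out=∅∪out(1)=∅
  fail(3) 'bba': from fail(2)=1 chase 'a': 1→0 ⇒ 4;  out={0}∪out(4)={0}
  fail(6) 'aab': from fail(5)=4 chase 'b': 4 ⇒ 20;  out=∅∪out(20)=∅
  fail(12) 'cac': from fail(11)=4 chase 'c': 4→0 ⇒ 10;  out=∅∪out(10)=∅
  fail(14) 'aaa': from fail(5)=4 chase 'a': 4 ⇒ 5;  out=∅∪out(5)=∅
  fail(16) 'cab': from fail(11)=4 chase 'b': 4 ⇒ 20;  out=∅∪out(20)=∅
  fail(21) 'abc': from fail(20)=1 chase 'c': 1→0 ⇒ 10;  out=∅∪out(10)=∅
  fail(23) 'aac': from fail(5)=4 chase 'c': 4→0 ⇒ 10;  out={6}∪out(10)={6}
  fail(7) 'aabc': from fail(6)=20 chase 'c': 20 ⇒ 21;  out=∅∪out(21)=∅
  fail(13) 'cacc': from fail(12)=10 chase 'c': 10→0 ⇒ 10;  out={2}∪out(10)={2}
  fail(15) 'aaac': from fail(14)=5 chase 'c': 5 ⇒ 23;  out={3}∪out(23)={3,6}
  fail(17) 'caba': from fail(16)=20 chase 'a': 20→1→0 ⇒ 4;  out=∅∪out(4)=∅
  fail(22) 'abcb': from fail(21)=10 chase 'b': 10→0 ⇒ 1;  out={5}∪out(1)={5}
  fail(8) 'aabca': from fail(7)=21 chase 'a': 21→10 ⇒ 11;  out=∅∪out(11)=∅
  fail(18) 'cabaa': from fail(17)=4 chase 'a': 4 ⇒ 5;  out=∅∪out(5)=∅
  fail(9) 'aabcab': from fail(8)=11 chase 'b': 11 ⇒ 16;  out={1}∪out(16)={1}
  fail(19) 'cabaac': from fail(18)=5 chase 'c': 5 ⇒ 23;  out={4}∪out(23)={4,6}

Run:
pos 0 'c': at 10
pos 1 'a': at 11
pos 2 'b': at 16
pos 3 'a': at 17
pos 4 'a': at 18
pos 5 'c': at 19  ** P4@[0:5],P6@[3:5]
pos 6 'c': at 10 (fail-walked)
pos 7 'c': at 10 (fail-walked)
pos 8 'a': at 11
pos 9 'b': at 16
pos 10 'a': at 17
pos 11 'a': at 18
pos 12 'c': at 19  ** P4@[7:12],P6@[10:12]
pos 13 'c': at 10 (fail-walked)
pos 14 'b': at 1 (fail-walked)
pos 15 'b': at 2
pos 16 'a': at 3  ** P0@[14:16]
pos 17 'c': at 10 (fail-walked)
pos 18 'b': at 1 (fail-walked)
pos 19 'b': at 2
pos 20 'a': at 3  ** P0@[18:20]
pos 21 'a': at 5 (fail-walked)
pos 22 'a': at 14
pos 23 'c': at 15  ** P3@[20:23],P6@[21:23]
pos 24 'b': at 1 (fail-walked)
pos 25 'b': at 2
pos 26 'c': at 10 (fail-walked)
pos 27 'a': at 11
pos 28 'a': at 5 (fail-walked)
pos 29 'a': at 14
pos 30 'c': at 15  ** P3@[27:30],P6@[28:30]
pos 31 'a': at 11 (fail-walked)
pos 32 'b': at 16
pos 33 'c': at 21 (fail-walked)
pos 34 'b': at 22  ** P5@[31:34]
pos 35 'b': at 2 (fail-walked)
pos 36 'a': at 3  ** P0@[34:36]
pos 37 'c': at 10 (fail-walked)
pos 38 'a': at 11
pos 39 'c': at 12
pos 40 'c': at 13  ** P2@[37:40]
pos 41 'b': at 1 (fail-walked)
pos 42 'a': at 4 (fail-walked)
pos 43 'c': at 10 (fail-walked)
pos 44 'a': at 11
pos 45 'b': at 16
pos 46 'a': at 17
pos 47 'a': at 18
pos 48 'c': at 19  ** P4@[43:48],P6@[46:48]
pos 49 'a': at 11 (fail-walked)
pos 50 'a': at 5 (fail-walked)
pos 51 'b': at 6
pos 52 'a': at 4 (fail-walked)
pos 53 'a': at 5
pos 54 'a': at 14
pos 55 'c': at 15  ** P3@[52:55],P6@[53:55]
pos 56 'b': at 1 (fail-walked)
pos 57 'b': at 2
pos 58 'b': at 2 (fail-walked)
pos 59 'a': at 3  ** P0@[57:59]
pos 60 'b': at 20 (fail-walked)
pos 61 'c': at 21
pos 62 'b': at 22  ** P5@[59:62]
pos 63 'a': at 4 (fail-walked)

All matches (sorted): [[5,4],[5,6],[12,4],[12,6],[16,0],[20,0],[23,3],[23,6],[30,3],[30,6],[34,5],[36,0],[40,2],[48,4],[48,6],[55,3],[55,6],[59,0],[62,5]]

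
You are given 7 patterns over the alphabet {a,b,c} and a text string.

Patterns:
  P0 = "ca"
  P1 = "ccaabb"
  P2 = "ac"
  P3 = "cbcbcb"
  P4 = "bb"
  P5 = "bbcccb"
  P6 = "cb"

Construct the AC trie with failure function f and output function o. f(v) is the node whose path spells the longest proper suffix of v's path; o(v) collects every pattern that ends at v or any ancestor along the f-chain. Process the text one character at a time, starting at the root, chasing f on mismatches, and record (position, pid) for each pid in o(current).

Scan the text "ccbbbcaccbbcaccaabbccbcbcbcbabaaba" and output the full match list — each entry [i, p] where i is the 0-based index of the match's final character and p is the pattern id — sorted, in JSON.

Build automaton:
Trie (insert patterns):
  0='ε' goto a→8 b→15 c→1
  1='c' goto a→2 b→10 c→3
  2='ca' goto ·  ←P0
  3='cc' goto a→4
  4='cca' goto a→5
  5='ccaa' goto b→6
  6='ccaab' goto b→7
  7='ccaabb' goto ·  ←P1
  8='a' goto c→9
  9='ac' goto ·  ←P2
  10='cb' goto c→11  ←P6
  11='cbc' goto b→12
  12='cbcb' goto c→13
  13='cbcbc' goto b→14
  14='cbcbcb' goto ·  ←P3
  15='b' goto b→16
  16='bb' goto c→17  ←P4
  17='bbc' goto c→18
  18='bbcc' goto c→19
  19='bbccc' goto b→20
  20='bbcccb' goto ·  ←P5

BFS fail/out derivation:
  fail(1) 'c': from fail(0)=0 chase 'c': 0 ⇒ 0;  out=∅∪out(0)=∅
  fail(8) 'a': from fail(0)=0 chase 'a': 0 ⇒ 0;  out=∅∪out(0)=∅
  fail(15) 'b': from fail(0)=0 chase 'b': 0 ⇒ 0;  out=∅∪out(0)=∅
  fail(2) 'ca': from fail(1)=0 chase 'a': 0 ⇒ 8;  out={0}∪out(8)={0}
  fail(3) 'cc': from fail(1)=0 chase 'c': 0 ⇒ 1;  out=∅∪out(1)=∅
  fail(9) 'ac': from fail(8)=0 chase 'c': 0 ⇒ 1;  out={2}∪out(1)={2}
  fail(10) 'cb': from fail(1)=0 chase 'b': 0 ⇒ 15;  out={6}∪out(15)={6}
  fail(16) 'bb': from fail(15)=0 chase 'b': 0 ⇒ 15;  out={4}∪out(15)={4}
  fail(4) 'cca': from fail(3)=1 chase 'a': 1 ⇒ 2;  out=∅∪out(2)={0}
  fail(11) 'cbc': from fail(10)=15 chase 'c': 15→0 ⇒ 1;  out=∅∪out(1)=∅
  fail(17) 'bbc': from fail(16)=15 chase 'c': 15→0 ⇒ 1;  out=∅∪out(1)=∅
  fail(5) 'ccaa': from fail(4)=2 chase 'a': 2→8→0 ⇒ 8;  out=∅∪out(8)=∅
  fail(12) 'cbcb': from fail(11)=1 chase 'b': 1 ⇒ 10;  out=∅∪out(10)={6}
  fail(18) 'bbcc': from fail(17)=1 chase 'c': 1 ⇒ 3;  out=∅∪out(3)=∅
  fail(6) 'ccaab': from fail(5)=8 chase 'b': 8→0 ⇒ 15;  out=∅∪out(15)=∅
  fail(13) 'cbcbc': from fail(12)=10 chase 'c': 10 ⇒ 11;  out=∅∪out(11)=∅
  fail(19) 'bbccc': from fail(18)=3 chase 'c': 3→1 ⇒ 3;  out=∅∪out(3)=∅
  fail(7) 'ccaabb': from fail(6)=15 chase 'b': 15 ⇒ 16;  out={1}∪out(16)={1,4}
  fail(14) 'cbcbcb': from fail(13)=11 chase 'b': 11 ⇒ 12;  out={3}∪out(12)={3,6}
  fail(20) 'bbcccb': from fail(19)=3 chase 'b': 3→1 ⇒ 10;  out={5}∪out(10)={5,6}

Text stream:
i=0 'c': node 0→1
i=1 'c': node 1→3
i=2 'b': node 3→10 (fail-walked)  ** P6@[1:2]
i=3 'b': node 10→16 (fail-walked)  ** P4@[2:3]
i=4 'b': node 16→16 (fail-walked)  ** P4@[3:4]
i=5 'c': node 16→17
i=6 'a': node 17→2 (fail-walked)  ** P0@[5:6]
i=7 'c': node 2→9 (fail-walked)  ** P2@[6:7]
i=8 'c': node 9→3 (fail-walked)
i=9 'b': node 3→10 (fail-walked)  ** P6@[8:9]
i=10 'b': node 10→16 (fail-walked)  ** P4@[9:10]
i=11 'c': node 16→17
i=12 'a': node 17→2 (fail-walked)  ** P0@[11:12]
i=13 'c': node 2→9 (fail-walked)  ** P2@[12:13]
i=14 'c': node 9→3 (fail-walked)
i=15 'a': node 3→4  ** P0@[14:15]
i=16 'a': node 4→5
i=17 'b': node 5→6
i=18 'b': node 6→7  ** P1@[13:18],P4@[17:18]
i=19 'c': node 7→17 (fail-walked)
i=20 'c': node 17→18
i=21 'b': node 18→10 (fail-walked)  ** P6@[20:21]
i=22 'c': node 10→11
i=23 'b': node 11→12  ** P6@[22:23]
i=24 'c': node 12→13
i=25 'b': node 13→14  ** P3@[20:25],P6@[24:25]
i=26 'c': node 14→13 (fail-walked)
i=27 'b': node 13→14  ** P3@[22:27],P6@[26:27]
i=28 'a': node 14→8 (fail-walked)
i=29 'b': node 8→15 (fail-walked)
i=30 'a': node 15→8 (fail-walked)
i=31 'a': node 8→8 (fail-walked)
i=32 'b': node 8→15 (fail-walked)
i=33 'a': node 15→8 (fail-walked)

All matches (sorted): [[2,6],[3,4],[4,4],[6,0],[7,2],[9,6],[10,4],[12,0],[13,2],[15,0],[18,1],[18,4],[21,6],[23,6],[25,3],[25,6],[27,3],[27,6]]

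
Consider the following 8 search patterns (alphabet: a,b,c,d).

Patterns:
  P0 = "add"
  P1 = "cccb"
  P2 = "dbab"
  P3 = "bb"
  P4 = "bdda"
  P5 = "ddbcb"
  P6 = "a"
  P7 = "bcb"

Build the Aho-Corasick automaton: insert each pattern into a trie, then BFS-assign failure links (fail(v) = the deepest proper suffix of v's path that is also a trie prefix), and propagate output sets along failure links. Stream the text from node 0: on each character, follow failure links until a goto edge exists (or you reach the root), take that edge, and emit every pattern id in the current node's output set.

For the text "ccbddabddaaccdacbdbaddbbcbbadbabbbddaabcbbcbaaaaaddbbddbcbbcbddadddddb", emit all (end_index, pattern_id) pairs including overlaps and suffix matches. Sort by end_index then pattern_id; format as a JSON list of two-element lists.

Construct AC machine:
Trie (insert patterns):
  n0 'ε': a→1 b→12 c→4 d→8
  n1 'a': d→2  ←P6
  n2 'ad': d→3
  n3 'add': ·  ←P0
  n4 'c': c→5
  n5 'cc': c→6
  n6 'ccc': b→7
  n7 'cccb': ·  ←P1
  n8 'd': b→9 d→17
  n9 'db': a→10
  n10 'dba': b→11
  n11 'dbab': ·  ←P2
  n12 'b': b→13 c→21 d→14
  n13 'bb': ·  ←P3
  n14 'bd': d→15
  n15 'bdd': a→16
  n16 'bdda': ·  ←P4
  n17 'dd': b→18
  n18 'ddb': c→19
  n19 'ddbc': b→20
  n20 'ddbcb': ·  ←P5
  n21 'bc': b→22
  n22 'bcb': ·  ←P7

Failure links (BFS by depth):
  n1('a'): parent n0 fail=0; on 'a' 0 → fail=0;  out {6}∪∅={6}
  n4('c'): parent n0 fail=0; on 'c' 0 → fail=0;  out ∅∪∅=∅
  n8('d'): parent n0 fail=0; on 'd' 0 → fail=0;  out ∅∪∅=∅
  n12('b'): parent n0 fail=0; on 'b' 0 → fail=0;  out ∅∪∅=∅
  n2('ad'): parent n1 fail=0; on 'd' 0 → fail=8;  out ∅∪∅=∅
  n5('cc'): parent n4 fail=0; on 'c' 0 → fail=4;  out ∅∪∅=∅
  n9('db'): parent n8 fail=0; on 'b' 0 → fail=12;  out ∅∪∅=∅
  n13('bb'): parent n12 fail=0; on 'b' 0 → fail=12;  out {3}∪∅={3}
  n14('bd'): parent n12 fail=0; on 'd' 0 → fail=8;  out ∅∪∅=∅
  n17('dd'): parent n8 fail=0; on 'd' 0 → fail=8;  out ∅∪∅=∅
  n21('bc'): parent n12 fail=0; on 'c' 0 → fail=4;  out ∅∪∅=∅
  n3('add'): parent n2 fail=8; on 'd' 8 → fail=17;  out {0}∪∅={0}
  n6('ccc'): parent n5 fail=4; on 'c' 4 → fail=5;  out ∅∪∅=∅
  n10('dba'): parent n9 fail=12; on 'a' 12→0 → fail=1;  out ∅∪{6}={6}
  n15('bdd'): parent n14 fail=8; on 'd' 8 → fail=17;  out ∅∪∅=∅
  n18('ddb'): parent n17 fail=8; on 'b' 8 → fail=9;  out ∅∪∅=∅
  n22('bcb'): parent n21 fail=4; on 'b' 4→0 → fail=12;  out {7}∪∅={7}
  n7('cccb'): parent n6 fail=5; on 'b' 5→4→0 → fail=12;  out {1}∪∅={1}
  n11('dbab'): parent n10 fail=1; on 'b' 1→0 → fail=12;  out {2}∪∅={2}
  n16('bdda'): parent n15 fail=17; on 'a' 17→8→0 → fail=1;  out {4}∪{6}={4,6}
  n19('ddbc'): parent n18 fail=9; on 'c' 9→12 → fail=21;  out ∅∪∅=∅
  n20('ddbcb'): parent n19 fail=21; on 'b' 21 → fail=22;  out {5}∪{7}={5,7}

Run:
[0] read 'c'  n0⇒n4
[1] read 'c'  n4⇒n5
[2] read 'b'  n5⇒n12 (via fail)
[3] read 'd'  n12⇒n14
[4] read 'd'  n14⇒n15
[5] read 'a'  n15⇒n16  emit P4@[2:5],P6@[5:5]
[6] read 'b'  n16⇒n12 (via fail)
[7] read 'd'  n12⇒n14
[8] read 'd'  n14⇒n15
[9] read 'a'  n15⇒n16  emit P4@[6:9],P6@[9:9]
[10] read 'a'  n16⇒n1 (via fail)  emit P6@[10:10]
[11] read 'c'  n1⇒n4 (via fail)
[12] read 'c'  n4⇒n5
[13] read 'd'  n5⇒n8 (via fail)
[14] read 'a'  n8⇒n1 (via fail)  emit P6@[14:14]
[15] read 'c'  n1⇒n4 (via fail)
[16] read 'b'  n4⇒n12 (via fail)
[17] read 'd'  n12⇒n14
[18] read 'b'  n14⇒n9 (via fail)
[19] read 'a'  n9⇒n10  emit P6@[19:19]
[20] read 'd'  n10⇒n2 (via fail)
[21] read 'd'  n2⇒n3  emit P0@[19:21]
[22] read 'b'  n3⇒n18 (via fail)
[23] read 'b'  n18⇒n13 (via fail)  emit P3@[22:23]
[24] read 'c'  n13⇒n21 (via fail)
[25] read 'b'  n21⇒n22  emit P7@[23:25]
[26] read 'b'  n22⇒n13 (via fail)  emit P3@[25:26]
[27] read 'a'  n13⇒n1 (via fail)  emit P6@[27:27]
[28] read 'd'  n1⇒n2
[29] read 'b'  n2⇒n9 (via fail)
[30] read 'a'  n9⇒n10  emit P6@[30:30]
[31] read 'b'  n10⇒n11  emit P2@[28:31]
[32] read 'b'  n11⇒n13 (via fail)  emit P3@[31:32]
[33] read 'b'  n13⇒n13 (via fail)  emit P3@[32:33]
[34] read 'd'  n13⇒n14 (via fail)
[35] read 'd'  n14⇒n15
[36] read 'a'  n15⇒n16  emit P4@[33:36],P6@[36:36]
[37] read 'a'  n16⇒n1 (via fail)  emit P6@[37:37]
[38] read 'b'  n1⇒n12 (via fail)
[39] read 'c'  n12⇒n21
[40] read 'b'  n21⇒n22  emit P7@[38:40]
[41] read 'b'  n22⇒n13 (via fail)  emit P3@[40:41]
[42] read 'c'  n13⇒n21 (via fail)
[43] read 'b'  n21⇒n22  emit P7@[41:43]
[44] read 'a'  n22⇒n1 (via fail)  emit P6@[44:44]
[45] read 'a'  n1⇒n1 (via fail)  emit P6@[45:45]
[46] read 'a'  n1⇒n1 (via fail)  emit P6@[46:46]
[47] read 'a'  n1⇒n1 (via fail)  emit P6@[47:47]
[48] read 'a'  n1⇒n1 (via fail)  emit P6@[48:48]
[49] read 'd'  n1⇒n2
[50] read 'd'  n2⇒n3  emit P0@[48:50]
[51] read 'b'  n3⇒n18 (via fail)
[52] read 'b'  n18⇒n13 (via fail)  emit P3@[51:52]
[53] read 'd'  n13⇒n14 (via fail)
[54] read 'd'  n14⇒n15
[55] read 'b'  n15⇒n18 (via fail)
[56] read 'c'  n18⇒n19
[57] read 'b'  n19⇒n20  emit P5@[53:57],P7@[55:57]
[58] read 'b'  n20⇒n13 (via fail)  emit P3@[57:58]
[59] read 'c'  n13⇒n21 (via fail)
[60] read 'b'  n21⇒n22  emit P7@[58:60]
[61] read 'd'  n22⇒n14 (via fail)
[62] read 'd'  n14⇒n15
[63] read 'a'  n15⇒n16  emit P4@[60:63],P6@[63:63]
[64] read 'd'  n16⇒n2 (via fail)
[65] read 'd'  n2⇒n3  emit P0@[63:65]
[66] read 'd'  n3⇒n17 (via fail)
[67] read 'd'  n17⇒n17 (via fail)
[68] read 'd'  n17⇒n17 (via fail)
[69] read 'b'  n17⇒n18

All matches (sorted): [[5,4],[5,6],[9,4],[9,6],[10,6],[14,6],[19,6],[21,0],[23,3],[25,7],[26,3],[27,6],[30,6],[31,2],[32,3],[33,3],[36,4],[36,6],[37,6],[40,7],[41,3],[43,7],[44,6],[45,6],[46,6],[47,6],[48,6],[50,0],[52,3],[57,5],[57,7],[58,3],[60,7],[63,4],[63,6],[65,0]]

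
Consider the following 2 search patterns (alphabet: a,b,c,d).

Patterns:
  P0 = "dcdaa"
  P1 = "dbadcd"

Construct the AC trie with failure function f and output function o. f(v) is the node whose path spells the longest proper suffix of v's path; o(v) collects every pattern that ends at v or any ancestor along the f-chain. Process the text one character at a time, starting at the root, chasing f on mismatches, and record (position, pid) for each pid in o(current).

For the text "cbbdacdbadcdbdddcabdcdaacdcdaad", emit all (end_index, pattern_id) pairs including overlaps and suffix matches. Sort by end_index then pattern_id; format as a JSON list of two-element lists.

Build automaton:
Trie (insert patterns):
  n0 'ε': d→1
  n1 'd': b→6 c→2
  n2 'dc': d→3
  n3 'dcd': a→4
  n4 'dcda': a→5
  n5 'dcdaa': ·  [P0 ends]
  n6 'db': a→7
  n7 'dba': d→8
  n8 'dbad': c→9
  n9 'dbadc': d→10
  n10 'dbadcd': ·  [P1 ends]

Failure links (BFS by depth):
  n1('d'): parent n0 fail=0; on 'd' 0 → fail=0;  out ∅∪∅=∅
  n2('dc'): parent n1 fail=0; on 'c' 0 → fail=0;  out ∅∪∅=∅
  n6('db'): parent n1 fail=0; on 'b' 0 → fail=0;  out ∅∪∅=∅
  n3('dcd'): parent n2 fail=0; on 'd' 0 → fail=1;  out ∅∪∅=∅
  n7('dba'): parent n6 fail=0; on 'a' 0 → fail=0;  out ∅∪∅=∅
  n4('dcda'): parent n3 fail=1; on 'a' 1→0 → fail=0;  out ∅∪∅=∅
  n8('dbad'): parent n7 fail=0; on 'd' 0 → fail=1;  out ∅∪∅=∅
  n5('dcdaa'): parent n4 fail=0; on 'a' 0 → fail=0;  out {0}∪∅={0}
  n9('dbadc'): parent n8 fail=1; on 'c' 1 → fail=2;  out ∅∪∅=∅
  n10('dbadcd'): parent n9 fail=2; on 'd' 2 → fail=3;  out {1}∪∅={1}

Text stream:
[0] read 'c'  n0⇒n0
[1] read 'b'  n0⇒n0
[2] read 'b'  n0⇒n0
[3] read 'd'  n0⇒n1
[4] read 'a'  n1⇒n0 ·f
[5] read 'c'  n0⇒n0
[6] read 'd'  n0⇒n1
[7] read 'b'  n1⇒n6
[8] read 'a'  n6⇒n7
[9] read 'd'  n7⇒n8
[10] read 'c'  n8⇒n9
[11] read 'd'  n9⇒n10  → match P1@[6:11]
[12] read 'b'  n10⇒n6 ·f
[13] read 'd'  n6⇒n1 ·f
[14] read 'd'  n1⇒n1 ·f
[15] read 'd'  n1⇒n1 ·f
[16] read 'c'  n1⇒n2
[17] read 'a'  n2⇒n0 ·f
[18] read 'b'  n0⇒n0
[19] read 'd'  n0⇒n1
[20] read 'c'  n1⇒n2
[21] read 'd'  n2⇒n3
[22] read 'a'  n3⇒n4
[23] read 'a'  n4⇒n5  → match P0@[19:23]
[24] read 'c'  n5⇒n0 ·f
[25] read 'd'  n0⇒n1
[26] read 'c'  n1⇒n2
[27] read 'd'  n2⇒n3
[28] read 'a'  n3⇒n4
[29] read 'a'  n4⇒n5  → match P0@[25:29]
[30] read 'd'  n5⇒n1 ·f

Matches: [[11,1],[23,0],[29,0]]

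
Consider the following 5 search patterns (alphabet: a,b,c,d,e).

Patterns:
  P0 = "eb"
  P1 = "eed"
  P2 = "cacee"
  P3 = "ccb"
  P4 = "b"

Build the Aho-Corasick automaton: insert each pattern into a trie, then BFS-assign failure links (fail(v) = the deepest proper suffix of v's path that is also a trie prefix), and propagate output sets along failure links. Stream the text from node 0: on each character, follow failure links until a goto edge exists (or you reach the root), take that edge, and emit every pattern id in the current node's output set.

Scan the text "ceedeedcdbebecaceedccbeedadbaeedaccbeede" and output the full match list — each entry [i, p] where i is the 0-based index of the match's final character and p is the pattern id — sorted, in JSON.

Build:
Trie nodes:
  n0 'ε': b→12 c→5 e→1
  n1 'e': b→2 e→3
  n2 'eb': ·  [P0 ends]
  n3 'ee': d→4
  n4 'eed': ·  [P1 ends]
  n5 'c': a→6 c→10
  n6 'ca': c→7
  n7 'cac': e→8
  n8 'cace': e→9
  n9 'cacee': ·  [P2 ends]
  n10 'cc': b→11
  n11 'ccb': ·  [P3 ends]
  n12 'b': ·  [P4 ends]

Failure links (BFS by depth):
  n1('e'): parent n0 fail=0; on 'e' 0 → fail=0;  out ∅∪∅=∅
  n5('c'): parent n0 fail=0; on 'c' 0 → fail=0;  out ∅∪∅=∅
  n12('b'): parent n0 fail=0; on 'b' 0 → fail=0;  out {4}∪∅={4}
  n2('eb'): parent n1 fail=0; on 'b' 0 → fail=12;  out {0}∪{4}={0,4}
  n3('ee'): parent n1 fail=0; on 'e' 0 → fail=1;  out ∅∪∅=∅
  n6('ca'): parent n5 fail=0; on 'a' 0 → fail=0;  out ∅∪∅=∅
  n10('cc'): parent n5 fail=0; on 'c' 0 → fail=5;  out ∅∪∅=∅
  n4('eed'): parent n3 fail=1; on 'd' 1→0 → fail=0;  out {1}∪∅={1}
  n7('cac'): parent n6 fail=0; on 'c' 0 → fail=5;  out ∅∪∅=∅
  n11('ccb'): parent n10 fail=5; on 'b' 5→0 → fail=12;  out {3}∪{4}={3,4}
  n8('cace'): parent n7 fail=5; on 'e' 5→0 → fail=1;  out ∅∪∅=∅
  n9('cacee'): parent n8 fail=1; on 'e' 1 → fail=3;  out {2}∪∅={2}

Run:
[0] read 'c'  n0⇒n5
[1] read 'e'  n5⇒n1 (via fail)
[2] read 'e'  n1⇒n3
[3] read 'd'  n3⇒n4  ** P1@[1:3]
[4] read 'e'  n4⇒n1 (via fail)
[5] read 'e'  n1⇒n3
[6] read 'd'  n3⇒n4  ** P1@[4:6]
[7] read 'c'  n4⇒n5 (via fail)
[8] read 'd'  n5⇒n0 (via fail)
[9] read 'b'  n0⇒n12  ** P4@[9:9]
[10] read 'e'  n12⇒n1 (via fail)
[11] read 'b'  n1⇒n2  ** P0@[10:11],P4@[11:11]
[12] read 'e'  n2⇒n1 (via fail)
[13] read 'c'  n1⇒n5 (via fail)
[14] read 'a'  n5⇒n6
[15] read 'c'  n6⇒n7
[16] read 'e'  n7⇒n8
[17] read 'e'  n8⇒n9  ** P2@[13:17]
[18] read 'd'  n9⇒n4 (via fail)  ** P1@[16:18]
[19] read 'c'  n4⇒n5 (via fail)
[20] read 'c'  n5⇒n10
[21] read 'b'  n10⇒n11  ** P3@[19:21],P4@[21:21]
[22] read 'e'  n11⇒n1 (via fail)
[23] read 'e'  n1⇒n3
[24] read 'd'  n3⇒n4  ** P1@[22:24]
[25] read 'a'  n4⇒n0 (via fail)
[26] read 'd'  n0⇒n0
[27] read 'b'  n0⇒n12  ** P4@[27:27]
[28] read 'a'  n12⇒n0 (via fail)
[29] read 'e'  n0⇒n1
[30] read 'e'  n1⇒n3
[31] read 'd'  n3⇒n4  ** P1@[29:31]
[32] read 'a'  n4⇒n0 (via fail)
[33] read 'c'  n0⇒n5
[34] read 'c'  n5⇒n10
[35] read 'b'  n10⇒n11  ** P3@[33:35],P4@[35:35]
[36] read 'e'  n11⇒n1 (via fail)
[37] read 'e'  n1⇒n3
[38] read 'd'  n3⇒n4  ** P1@[36:38]
[39] read 'e'  n4⇒n1 (via fail)

Matches: [[3,1],[6,1],[9,4],[11,0],[11,4],[17,2],[18,1],[21,3],[21,4],[24,1],[27,4],[31,1],[35,3],[35,4],[38,1]]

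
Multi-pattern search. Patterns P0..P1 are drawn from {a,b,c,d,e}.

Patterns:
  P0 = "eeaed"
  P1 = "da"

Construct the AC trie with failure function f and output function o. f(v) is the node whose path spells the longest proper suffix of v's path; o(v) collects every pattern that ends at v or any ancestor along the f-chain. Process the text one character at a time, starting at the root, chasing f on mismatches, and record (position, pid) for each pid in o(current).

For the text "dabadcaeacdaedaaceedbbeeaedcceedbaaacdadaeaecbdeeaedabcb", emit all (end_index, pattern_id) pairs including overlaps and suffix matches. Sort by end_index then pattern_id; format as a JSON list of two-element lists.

Build automaton:
Trie (insert patterns):
  n0 'ε': d→6 e→1
  n1 'e': e→2
  n2 'ee': a→3
  n3 'eea': e→4
  n4 'eeae': d→5
  n5 'eeaed': ·  ←P0
  n6 'd': a→7
  n7 'da': ·  ←P1

Failure links (BFS by depth):
  n1('e'): parent n0 fail=0; on 'e' 0 → fail=0;  out ∅∪∅=∅
  n6('d'): parent n0 fail=0; on 'd' 0 → fail=0;  out ∅∪∅=∅
  n2('ee'): parent n1 fail=0; on 'e' 0 → fail=1;  out ∅∪∅=∅
  n7('da'): parent n6 fail=0; on 'a' 0 → fail=0;  out {1}∪∅={1}
  n3('eea'): parent n2 fail=1; on 'a' 1→0 → fail=0;  out ∅∪∅=∅
  n4('eeae'): parent n3 fail=0; on 'e' 0 → fail=1;  out ∅∪∅=∅
  n5('eeaed'): parent n4 fail=1; on 'd' 1→0 → fail=6;  out {0}∪∅={0}

Scan:
[0] read 'd'  n0⇒n6
[1] read 'a'  n6⇒n7  ** P1@[0:1]
[2] read 'b'  n7⇒n0 (fail-walked)
[3] read 'a'  n0⇒n0
[4] read 'd'  n0⇒n6
[5] read 'c'  n6⇒n0 (fail-walked)
[6] read 'a'  n0⇒n0
[7] read 'e'  n0⇒n1
[8] read 'a'  n1⇒n0 (fail-walked)
[9] read 'c'  n0⇒n0
[10] read 'd'  n0⇒n6
[11] read 'a'  n6⇒n7  ** P1@[10:11]
[12] read 'e'  n7⇒n1 (fail-walked)
[13] read 'd'  n1⇒n6 (fail-walked)
[14] read 'a'  n6⇒n7  ** P1@[13:14]
[15] read 'a'  n7⇒n0 (fail-walked)
[16] read 'c'  n0⇒n0
[17] read 'e'  n0⇒n1
[18] read 'e'  n1⇒n2
[19] read 'd'  n2⇒n6 (fail-walked)
[20] read 'b'  n6⇒n0 (fail-walked)
[21] read 'b'  n0⇒n0
[22] read 'e'  n0⇒n1
[23] read 'e'  n1⇒n2
[24] read 'a'  n2⇒n3
[25] read 'e'  n3⇒n4
[26] read 'd'  n4⇒n5  ** P0@[22:26]
[27] read 'c'  n5⇒n0 (fail-walked)
[28] read 'c'  n0⇒n0
[29] read 'e'  n0⇒n1
[30] read 'e'  n1⇒n2
[31] read 'd'  n2⇒n6 (fail-walked)
[32] read 'b'  n6⇒n0 (fail-walked)
[33] read 'a'  n0⇒n0
[34] read 'a'  n0⇒n0
[35] read 'a'  n0⇒n0
[36] read 'c'  n0⇒n0
[37] read 'd'  n0⇒n6
[38] read 'a'  n6⇒n7  ** P1@[37:38]
[39] read 'd'  n7⇒n6 (fail-walked)
[40] read 'a'  n6⇒n7  ** P1@[39:40]
[41] read 'e'  n7⇒n1 (fail-walked)
[42] read 'a'  n1⇒n0 (fail-walked)
[43] read 'e'  n0⇒n1
[44] read 'c'  n1⇒n0 (fail-walked)
[45] read 'b'  n0⇒n0
[46] read 'd'  n0⇒n6
[47] read 'e'  n6⇒n1 (fail-walked)
[48] read 'e'  n1⇒n2
[49] read 'a'  n2⇒n3
[50] read 'e'  n3⇒n4
[51] read 'd'  n4⇒n5  ** P0@[47:51]
[52] read 'a'  n5⇒n7 (fail-walked)  ** P1@[51:52]
[53] read 'b'  n7⇒n0 (fail-walked)
[54] read 'c'  n0⇒n0
[55] read 'b'  n0⇒n0

All matches (sorted): [[1,1],[11,1],[14,1],[26,0],[38,1],[40,1],[51,0],[52,1]]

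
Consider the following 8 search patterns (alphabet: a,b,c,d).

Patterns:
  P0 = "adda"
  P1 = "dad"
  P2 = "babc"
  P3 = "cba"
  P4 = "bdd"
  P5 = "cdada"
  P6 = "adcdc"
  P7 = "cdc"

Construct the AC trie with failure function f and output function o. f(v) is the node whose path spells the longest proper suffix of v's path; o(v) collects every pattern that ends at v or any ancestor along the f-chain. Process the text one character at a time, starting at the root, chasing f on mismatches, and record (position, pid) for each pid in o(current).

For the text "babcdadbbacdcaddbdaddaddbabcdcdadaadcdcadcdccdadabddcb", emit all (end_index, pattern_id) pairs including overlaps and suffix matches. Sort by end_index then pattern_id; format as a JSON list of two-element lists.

Construct AC machine:
Trie nodes:
  0='ε' goto a→1 b→8 c→12 d→5
  1='a' goto d→2
  2='ad' goto c→21 d→3
  3='add' goto a→4
  4='adda' goto ·  ←P0
  5='d' goto a→6
  6='da' goto d→7
  7='dad' goto ·  ←P1
  8='b' goto a→9 d→15
  9='ba' goto b→10
  10='bab' goto c→11
  11='babc' goto ·  ←P2
  12='c' goto b→13 d→17
  13='cb' goto a→14
  14='cba' goto ·  ←P3
  15='bd' goto d→16
  16='bdd' goto ·  ←P4
  17='cd' goto a→18 c→24
  18='cda' goto d→19
  19='cdad' goto a→20
  20='cdada' goto ·  ←P5
  21='adc' goto d→22
  22='adcd' goto c→23
  23='adcdc' goto ·  ←P6
  24='cdc' goto ·  ←P7

BFS fail/out derivation:
  n1('a'): parent n0 fail=0; on 'a' 0 → fail=0;  out ∅∪∅=∅
  n5('d'): parent n0 fail=0; on 'd' 0 → fail=0;  out ∅∪∅=∅
  n8('b'): parent n0 fail=0; on 'b' 0 → fail=0;  out ∅∪∅=∅
  n12('c'): parent n0 fail=0; on 'c' 0 → fail=0;  out ∅∪∅=∅
  n2('ad'): parent n1 fail=0; on 'd' 0 → fail=5;  out ∅∪∅=∅
  n6('da'): parent n5 fail=0; on 'a' 0 → fail=1;  out ∅∪∅=∅
  n9('ba'): parent n8 fail=0; on 'a' 0 → fail=1;  out ∅∪∅=∅
  n13('cb'): parent n12 fail=0; on 'b' 0 → fail=8;  out ∅∪∅=∅
  n15('bd'): parent n8 fail=0; on 'd' 0 → fail=5;  out ∅∪∅=∅
  n17('cd'): parent n12 fail=0; on 'd' 0 → fail=5;  out ∅∪∅=∅
  n3('add'): parent n2 fail=5; on 'd' 5→0 → fail=5;  out ∅∪∅=∅
  n7('dad'): parent n6 fail=1; on 'd' 1 → fail=2;  out {1}∪∅={1}
  n10('bab'): parent n9 fail=1; on 'b' 1→0 → fail=8;  out ∅∪∅=∅
  n14('cba'): parent n13 fail=8; on 'a' 8 → fail=9;  out {3}∪∅={3}
  n16('bdd'): parent n15 fail=5; on 'd' 5→0 → fail=5;  out {4}∪∅={4}
  n18('cda'): parent n17 fail=5; on 'a' 5 → fail=6;  out ∅∪∅=∅
  n21('adc'): parent n2 fail=5; on 'c' 5→0 → fail=12;  out ∅∪∅=∅
  n24('cdc'): parent n17 fail=5; on 'c' 5→0 → fail=12;  out {7}∪∅={7}
  n4('adda'): parent n3 fail=5; on 'a' 5 → fail=6;  out {0}∪∅={0}
  n11('babc'): parent n10 fail=8; on 'c' 8→0 → fail=12;  out {2}∪∅={2}
  n19('cdad'): parent n18 fail=6; on 'd' 6 → fail=7;  out ∅∪{1}={1}
  n22('adcd'): parent n21 fail=12; on 'd' 12 → fail=17;  out ∅∪∅=∅
  n20('cdada'): parent n19 fail=7; on 'a' 7→2→5 → fail=6;  out {5}∪∅={5}
  n23('adcdc'): parent n22 fail=17; on 'c' 17 → fail=24;  out {6}∪{7}={6,7}

Text stream:
[0] read 'b'  n0⇒n8
[1] read 'a'  n8⇒n9
[2] read 'b'  n9⇒n10
[3] read 'c'  n10⇒n11  ** P2@[0:3]
[4] read 'd'  n11⇒n17 (fail-walked)
[5] read 'a'  n17⇒n18
[6] read 'd'  n18⇒n19  ** P1@[4:6]
[7] read 'b'  n19⇒n8 (fail-walked)
[8] read 'b'  n8⇒n8 (fail-walked)
[9] read 'a'  n8⇒n9
[10] read 'c'  n9⇒n12 (fail-walked)
[11] read 'd'  n12⇒n17
[12] read 'c'  n17⇒n24  ** P7@[10:12]
[13] read 'a'  n24⇒n1 (fail-walked)
[14] read 'd'  n1⇒n2
[15] read 'd'  n2⇒n3
[16] read 'b'  n3⇒n8 (fail-walked)
[17] read 'd'  n8⇒n15
[18] read 'a'  n15⇒n6 (fail-walked)
[19] read 'd'  n6⇒n7  ** P1@[17:19]
[20] read 'd'  n7⇒n3 (fail-walked)
[21] read 'a'  n3⇒n4  ** P0@[18:21]
[22] read 'd'  n4⇒n7 (fail-walked)  ** P1@[20:22]
[23] read 'd'  n7⇒n3 (fail-walked)
[24] read 'b'  n3⇒n8 (fail-walked)
[25] read 'a'  n8⇒n9
[26] read 'b'  n9⇒n10
[27] read 'c'  n10⇒n11  ** P2@[24:27]
[28] read 'd'  n11⇒n17 (fail-walked)
[29] read 'c'  n17⇒n24  ** P7@[27:29]
[30] read 'd'  n24⇒n17 (fail-walked)
[31] read 'a'  n17⇒n18
[32] read 'd'  n18⇒n19  ** P1@[30:32]
[33] read 'a'  n19⇒n20  ** P5@[29:33]
[34] read 'a'  n20⇒n1 (fail-walked)
[35] read 'd'  n1⇒n2
[36] read 'c'  n2⇒n21
[37] read 'd'  n21⇒n22
[38] read 'c'  n22⇒n23  ** P6@[34:38],P7@[36:38]
[39] read 'a'  n23⇒n1 (fail-walked)
[40] read 'd'  n1⇒n2
[41] read 'c'  n2⇒n21
[42] read 'd'  n21⇒n22
[43] read 'c'  n22⇒n23  ** P6@[39:43],P7@[41:43]
[44] read 'c'  n23⇒n12 (fail-walked)
[45] read 'd'  n12⇒n17
[46] read 'a'  n17⇒n18
[47] read 'd'  n18⇒n19  ** P1@[45:47]
[48] read 'a'  n19⇒n20  ** P5@[44:48]
[49] read 'b'  n20⇒n8 (fail-walked)
[50] read 'd'  n8⇒n15
[51] read 'd'  n15⇒n16  ** P4@[49:51]
[52] read 'c'  n16⇒n12 (fail-walked)
[53] read 'b'  n12⇒n13

Matches: [[3,2],[6,1],[12,7],[19,1],[21,0],[22,1],[27,2],[29,7],[32,1],[33,5],[38,6],[38,7],[43,6],[43,7],[47,1],[48,5],[51,4]]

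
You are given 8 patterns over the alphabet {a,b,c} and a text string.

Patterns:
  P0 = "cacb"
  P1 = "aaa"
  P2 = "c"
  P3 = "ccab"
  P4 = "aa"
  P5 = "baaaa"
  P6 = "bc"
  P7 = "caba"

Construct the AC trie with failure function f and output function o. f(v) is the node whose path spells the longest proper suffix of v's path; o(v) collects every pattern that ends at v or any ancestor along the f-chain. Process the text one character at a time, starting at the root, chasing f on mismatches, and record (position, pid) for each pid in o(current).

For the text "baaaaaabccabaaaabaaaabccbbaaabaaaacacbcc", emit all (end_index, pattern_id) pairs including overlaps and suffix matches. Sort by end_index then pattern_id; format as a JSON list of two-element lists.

Construct AC machine:
Trie nodes:
  n0 'ε': a→5 b→11 c→1
  n1 'c': a→2 c→8  [P2 ends]
  n2 'ca': b→17 c→3
  n3 'cac': b→4
  n4 'cacb': ·  [P0 ends]
  n5 'a': a→6
  n6 'aa': a→7  [P4 ends]
  n7 'aaa': ·  [P1 ends]
  n8 'cc': a→9
  n9 'cca': b→10
  n10 'ccab': ·  [P3 ends]
  n11 'b': a→12 c→16
  n12 'ba': a→13
  n13 'baa': a→14
  n14 'baaa': a→15
  n15 'baaaa': ·  [P5 ends]
  n16 'bc': ·  [P6 ends]
  n17 'cab': a→18
  n18 'caba': ·  [P7 ends]

BFS fail/out derivation:
  fail(1) 'c': from fail(0)=0 chase 'c': 0 ⇒ 0;  out={2}∪out(0)={2}
  fail(5) 'a': from fail(0)=0 chase 'a': 0 ⇒ 0;  out=∅∪out(0)=∅
  fail(11) 'b': from fail(0)=0 chase 'b': 0 ⇒ 0;  out=∅∪out(0)=∅
  fail(2) 'ca': from fail(1)=0 chase 'a': 0 ⇒ 5;  out=∅∪out(5)=∅
  fail(6) 'aa': from fail(5)=0 chase 'a': 0 ⇒ 5;  out={4}∪out(5)={4}
  fail(8) 'cc': from fail(1)=0 chase 'c': 0 ⇒ 1;  out=∅∪out(1)={2}
  fail(12) 'ba': from fail(11)=0 chase 'a': 0 ⇒ 5;  out=∅∪out(5)=∅
  fail(16) 'bc': from fail(11)=0 chase 'c': 0 ⇒ 1;  out={6}∪out(1)={2,6}
  fail(3) 'cac': from fail(2)=5 chase 'c': 5→0 ⇒ 1;  out=∅∪out(1)={2}
  fail(7) 'aaa': from fail(6)=5 chase 'a': 5 ⇒ 6;  out={1}∪out(6)={1,4}
  fail(9) 'cca': from fail(8)=1 chase 'a': 1 ⇒ 2;  out=∅∪out(2)=∅
  fail(13) 'baa': from fail(12)=5 chase 'a': 5 ⇒ 6;  out=∅∪out(6)={4}
  fail(17) 'cab': from fail(2)=5 chase 'b': 5→0 ⇒ 11;  out=∅∪out(11)=∅
  fail(4) 'cacb': from fail(3)=1 chase 'b': 1→0 ⇒ 11;  out={0}∪out(11)={0}
  fail(10) 'ccab': from fail(9)=2 chase 'b': 2 ⇒ 17;  out={3}∪out(17)={3}
  fail(14) 'baaa': from fail(13)=6 chase 'a': 6 ⇒ 7;  out=∅∪out(7)={1,4}
  fail(18) 'caba': from fail(17)=11 chase 'a': 11 ⇒ 12;  out={7}∪out(12)={7}
  fail(15) 'baaaa': from fail(14)=7 chase 'a': 7→6 ⇒ 7;  out={5}∪out(7)={1,4,5}

Scan:
pos 0 'b': at 11
pos 1 'a': at 12
pos 2 'a': at 13  → match P4@[1:2]
pos 3 'a': at 14  → match P1@[1:3],P4@[2:3]
pos 4 'a': at 15  → match P1@[2:4],P4@[3:4],P5@[0:4]
pos 5 'a': at 7 (fail-walked)  → match P1@[3:5],P4@[4:5]
pos 6 'a': at 7 (fail-walked)  → match P1@[4:6],P4@[5:6]
pos 7 'b': at 11 (fail-walked)
pos 8 'c': at 16  → match P2@[8:8],P6@[7:8]
pos 9 'c': at 8 (fail-walked)  → match P2@[9:9]
pos 10 'a': at 9
pos 11 'b': at 10  → match P3@[8:11]
pos 12 'a': at 18 (fail-walked)  → match P7@[9:12]
pos 13 'a': at 13 (fail-walked)  → match P4@[12:13]
pos 14 'a': at 14  → match P1@[12:14],P4@[13:14]
pos 15 'a': at 15  → match P1@[13:15],P4@[14:15],P5@[11:15]
pos 16 'b': at 11 (fail-walked)
pos 17 'a': at 12
pos 18 'a': at 13  → match P4@[17:18]
pos 19 'a': at 14  → match P1@[17:19],P4@[18:19]
pos 20 'a': at 15  → match P1@[18:20],P4@[19:20],P5@[16:20]
pos 21 'b': at 11 (fail-walked)
pos 22 'c': at 16  → match P2@[22:22],P6@[21:22]
pos 23 'c': at 8 (fail-walked)  → match P2@[23:23]
pos 24 'b': at 11 (fail-walked)
pos 25 'b': at 11 (fail-walked)
pos 26 'a': at 12
pos 27 'a': at 13  → match P4@[26:27]
pos 28 'a': at 14  → match P1@[26:28],P4@[27:28]
pos 29 'b': at 11 (fail-walked)
pos 30 'a': at 12
pos 31 'a': at 13  → match P4@[30:31]
pos 32 'a': at 14  → match P1@[30:32],P4@[31:32]
pos 33 'a': at 15  → match P1@[31:33],P4@[32:33],P5@[29:33]
pos 34 'c': at 1 (fail-walked)  → match P2@[34:34]
pos 35 'a': at 2
pos 36 'c': at 3  → match P2@[36:36]
pos 37 'b': at 4  → match P0@[34:37]
pos 38 'c': at 16 (fail-walked)  → match P2@[38:38],P6@[37:38]
pos 39 'c': at 8 (fail-walked)  → match P2@[39:39]

Result: [[2,4],[3,1],[3,4],[4,1],[4,4],[4,5],[5,1],[5,4],[6,1],[6,4],[8,2],[8,6],[9,2],[11,3],[12,7],[13,4],[14,1],[14,4],[15,1],[15,4],[15,5],[18,4],[19,1],[19,4],[20,1],[20,4],[20,5],[22,2],[22,6],[23,2],[27,4],[28,1],[28,4],[31,4],[32,1],[32,4],[33,1],[33,4],[33,5],[34,2],[36,2],[37,0],[38,2],[38,6],[39,2]]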